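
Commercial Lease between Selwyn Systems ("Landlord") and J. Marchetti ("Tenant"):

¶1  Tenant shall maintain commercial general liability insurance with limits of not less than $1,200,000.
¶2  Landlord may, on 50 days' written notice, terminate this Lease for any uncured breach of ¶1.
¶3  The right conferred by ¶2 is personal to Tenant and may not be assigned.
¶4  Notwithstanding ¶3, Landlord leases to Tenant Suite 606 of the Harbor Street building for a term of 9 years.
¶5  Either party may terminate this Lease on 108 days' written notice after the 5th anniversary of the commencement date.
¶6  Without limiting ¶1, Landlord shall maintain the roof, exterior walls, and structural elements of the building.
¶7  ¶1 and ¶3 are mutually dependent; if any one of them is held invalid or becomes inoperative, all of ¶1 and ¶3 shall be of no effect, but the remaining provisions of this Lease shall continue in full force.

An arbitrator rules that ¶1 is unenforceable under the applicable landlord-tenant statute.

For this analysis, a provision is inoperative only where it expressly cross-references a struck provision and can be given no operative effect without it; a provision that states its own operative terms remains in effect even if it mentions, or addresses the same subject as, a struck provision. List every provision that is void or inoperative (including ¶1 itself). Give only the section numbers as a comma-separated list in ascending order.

1, 2, 3

¶1 is struck. ¶2 operates only by reference to ¶1, so it falls with ¶1. ¶3 has no operative effect of its own apart from ¶2 and is therefore inoperative. Although ¶6 refers to ¶1, its operative terms do not depend on ¶1, so it remains in effect. Although ¶4 refers to ¶3, its operative terms do not depend on ¶3, so it remains in effect. ¶7 declares ¶1 and ¶3 mutually dependent; since one of them has fallen, all of them are of no effect. The remainder continues in force under ¶7. ¶4, ¶5, ¶6, and ¶7 remain in effect.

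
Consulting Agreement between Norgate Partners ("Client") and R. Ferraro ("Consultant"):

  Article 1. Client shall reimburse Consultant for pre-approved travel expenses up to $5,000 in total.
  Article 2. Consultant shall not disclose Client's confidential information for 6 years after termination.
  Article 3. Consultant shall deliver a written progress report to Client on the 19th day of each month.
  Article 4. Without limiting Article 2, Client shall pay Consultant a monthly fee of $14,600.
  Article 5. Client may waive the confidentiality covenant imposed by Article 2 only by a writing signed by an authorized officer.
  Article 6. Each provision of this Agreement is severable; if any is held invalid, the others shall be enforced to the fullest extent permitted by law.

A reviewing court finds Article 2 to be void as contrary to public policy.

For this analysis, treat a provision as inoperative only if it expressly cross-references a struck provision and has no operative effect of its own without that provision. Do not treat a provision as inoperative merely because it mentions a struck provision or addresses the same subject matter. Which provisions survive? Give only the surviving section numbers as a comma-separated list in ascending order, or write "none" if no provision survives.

1, 3, 4, 6

Article 2 is struck. The only function of Article 5 is the waiver condition for Article 2, so it cannot stand once Article 2 is removed. Although Article 4 refers to Article 2, its operative terms do not depend on Article 2, so it remains in effect. Article 6 is a severability clause and preserves every provision that can still be given independent effect. That leaves Article 1, Article 3, Article 4, and Article 6 in effect.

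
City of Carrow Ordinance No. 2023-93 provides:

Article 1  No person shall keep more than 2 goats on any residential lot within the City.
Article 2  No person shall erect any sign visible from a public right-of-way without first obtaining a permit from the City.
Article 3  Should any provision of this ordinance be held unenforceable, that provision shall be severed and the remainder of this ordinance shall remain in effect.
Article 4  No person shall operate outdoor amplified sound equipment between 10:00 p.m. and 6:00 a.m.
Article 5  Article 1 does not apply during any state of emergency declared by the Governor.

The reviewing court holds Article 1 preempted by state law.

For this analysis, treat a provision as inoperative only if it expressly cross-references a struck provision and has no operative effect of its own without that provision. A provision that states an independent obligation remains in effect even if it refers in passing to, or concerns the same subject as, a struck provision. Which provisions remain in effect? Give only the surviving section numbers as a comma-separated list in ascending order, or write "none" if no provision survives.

Article 1 is struck. Article 5 has no operative effect of its own apart from Article 1 and is therefore inoperative. Article 3 is a severability clause and preserves every provision that can still be given independent effect. The provisions still in force are Article 2, Article 3, and Article 4.

2, 3, 4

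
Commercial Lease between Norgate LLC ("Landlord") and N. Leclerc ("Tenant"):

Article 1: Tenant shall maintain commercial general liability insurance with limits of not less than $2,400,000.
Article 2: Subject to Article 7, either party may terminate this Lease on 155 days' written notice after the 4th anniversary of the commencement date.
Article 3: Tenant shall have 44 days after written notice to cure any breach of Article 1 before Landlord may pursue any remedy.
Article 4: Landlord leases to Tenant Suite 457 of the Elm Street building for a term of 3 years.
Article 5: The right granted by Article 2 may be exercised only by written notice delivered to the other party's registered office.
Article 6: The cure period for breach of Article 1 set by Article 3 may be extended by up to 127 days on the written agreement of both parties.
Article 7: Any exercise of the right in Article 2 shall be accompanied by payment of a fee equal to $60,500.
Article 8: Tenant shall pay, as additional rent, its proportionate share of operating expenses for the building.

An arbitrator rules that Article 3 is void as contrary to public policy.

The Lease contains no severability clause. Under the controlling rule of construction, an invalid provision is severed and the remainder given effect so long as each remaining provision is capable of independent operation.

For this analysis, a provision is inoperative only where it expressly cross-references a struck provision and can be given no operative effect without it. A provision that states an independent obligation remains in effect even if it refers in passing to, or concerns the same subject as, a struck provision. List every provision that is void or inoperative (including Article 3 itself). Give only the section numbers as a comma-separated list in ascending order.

3, 6

Article 3 is struck. The whole of Article 6 is the extension of the cure period for breach of Article 1, defined by reference to Article 3, so Article 6 cannot stand once Article 3 is removed. Under the stated default rule, only provisions that cannot operate independently fall away; the rest are enforced. That leaves Article 1, Article 2, Article 4, Article 5, Article 7, and Article 8 in effect.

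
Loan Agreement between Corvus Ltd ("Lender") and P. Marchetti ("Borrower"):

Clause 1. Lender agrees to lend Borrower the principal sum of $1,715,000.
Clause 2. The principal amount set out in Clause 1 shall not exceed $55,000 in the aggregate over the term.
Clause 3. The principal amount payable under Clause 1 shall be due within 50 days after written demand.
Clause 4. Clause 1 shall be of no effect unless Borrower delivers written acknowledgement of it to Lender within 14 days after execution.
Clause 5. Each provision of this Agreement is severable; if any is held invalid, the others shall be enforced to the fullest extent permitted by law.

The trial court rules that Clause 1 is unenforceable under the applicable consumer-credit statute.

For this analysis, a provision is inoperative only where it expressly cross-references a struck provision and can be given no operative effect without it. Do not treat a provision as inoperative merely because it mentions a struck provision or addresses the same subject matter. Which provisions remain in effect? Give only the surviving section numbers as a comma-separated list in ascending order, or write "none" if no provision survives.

Clause 1 is struck. The whole of Clause 2 is the aggregate cap on the principal amount, defined by reference to Clause 1, so Clause 2 cannot stand once Clause 1 is removed. Clause 3 does nothing except set the payment deadline for the principal amount by reference to Clause 1; with Clause 1 gone it has no independent effect and is inoperative. Clause 4 has no operative effect of its own apart from Clause 1 and is therefore inoperative. Under the severability clause in Clause 5, the remaining provisions continue in force. Only Clause 5 remains in effect.

5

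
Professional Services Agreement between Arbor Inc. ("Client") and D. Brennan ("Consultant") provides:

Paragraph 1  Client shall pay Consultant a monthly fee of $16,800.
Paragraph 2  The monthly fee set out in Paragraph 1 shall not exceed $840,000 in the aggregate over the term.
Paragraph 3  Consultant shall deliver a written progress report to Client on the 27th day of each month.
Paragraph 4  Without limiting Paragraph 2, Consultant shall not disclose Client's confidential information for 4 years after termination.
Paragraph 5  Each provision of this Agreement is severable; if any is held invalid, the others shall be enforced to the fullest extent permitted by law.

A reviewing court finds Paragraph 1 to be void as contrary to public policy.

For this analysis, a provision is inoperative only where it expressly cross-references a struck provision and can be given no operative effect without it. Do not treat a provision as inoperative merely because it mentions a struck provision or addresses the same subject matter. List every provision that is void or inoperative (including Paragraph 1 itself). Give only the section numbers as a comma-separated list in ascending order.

1, 2

Paragraph 1 is struck. Paragraph 2 does nothing except set the aggregate cap on the monthly fee by reference to Paragraph 1; with Paragraph 1 gone it has no independent effect and is inoperative. Paragraph 4 mentions Paragraph 2 but its own obligation stands independently of Paragraph 2, so Paragraph 4 is not affected. Paragraph 5 is a severability clause and preserves every provision that can still be given independent effect. That leaves Paragraph 3, Paragraph 4, and Paragraph 5 in effect.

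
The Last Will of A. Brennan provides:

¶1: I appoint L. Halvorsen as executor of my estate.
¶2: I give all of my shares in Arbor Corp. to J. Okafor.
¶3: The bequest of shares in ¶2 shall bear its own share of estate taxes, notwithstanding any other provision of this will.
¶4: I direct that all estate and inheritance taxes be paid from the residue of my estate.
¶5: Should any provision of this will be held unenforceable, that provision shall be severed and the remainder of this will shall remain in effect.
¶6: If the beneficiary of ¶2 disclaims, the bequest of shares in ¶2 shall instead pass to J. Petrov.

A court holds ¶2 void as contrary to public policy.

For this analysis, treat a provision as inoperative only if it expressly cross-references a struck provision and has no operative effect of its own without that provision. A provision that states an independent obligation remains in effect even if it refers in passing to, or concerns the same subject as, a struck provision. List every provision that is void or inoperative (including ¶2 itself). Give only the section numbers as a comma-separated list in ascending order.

2, 3, 6

¶2 is struck. ¶3 merely fixes the tax charge on ¶2; with ¶2 gone it has nothing to operate on and falls away. The only function of ¶6 is the alternative disposition for ¶2, so it cannot stand once ¶2 is removed. ¶5 is a severability clause and preserves every provision that can still be given independent effect. That leaves ¶1, ¶4, and ¶5 in effect.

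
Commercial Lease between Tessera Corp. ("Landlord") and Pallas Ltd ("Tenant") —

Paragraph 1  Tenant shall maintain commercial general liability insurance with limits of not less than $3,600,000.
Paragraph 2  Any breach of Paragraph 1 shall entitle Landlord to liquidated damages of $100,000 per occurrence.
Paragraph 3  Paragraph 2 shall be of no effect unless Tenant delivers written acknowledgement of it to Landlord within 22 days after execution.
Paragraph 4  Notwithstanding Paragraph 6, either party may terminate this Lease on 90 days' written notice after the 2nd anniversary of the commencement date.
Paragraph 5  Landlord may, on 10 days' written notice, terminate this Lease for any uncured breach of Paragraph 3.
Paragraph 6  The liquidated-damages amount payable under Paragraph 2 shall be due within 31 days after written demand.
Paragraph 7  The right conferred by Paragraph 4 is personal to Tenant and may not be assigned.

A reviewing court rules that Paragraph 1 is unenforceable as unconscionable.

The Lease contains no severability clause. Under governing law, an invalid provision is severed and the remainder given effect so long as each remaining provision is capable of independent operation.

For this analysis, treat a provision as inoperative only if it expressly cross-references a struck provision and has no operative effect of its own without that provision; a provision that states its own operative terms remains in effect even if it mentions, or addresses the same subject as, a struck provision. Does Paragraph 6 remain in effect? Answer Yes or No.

No

Paragraph 1 is struck. The whole of Paragraph 2 is the liquidated-damages amount, defined by reference to Paragraph 1, so Paragraph 2 cannot stand once Paragraph 1 is removed. Paragraph 3 operates only by reference to Paragraph 2, so it falls with Paragraph 2. Paragraph 6 operates only by reference to Paragraph 2, so it falls with Paragraph 2. Paragraph 5 merely fixes the termination right for breach of Paragraph 3; with Paragraph 3 gone it has nothing to operate on and falls away. Although Paragraph 4 refers to Paragraph 6, its operative terms do not depend on Paragraph 6, so it remains in effect. Under the stated default rule, only provisions that cannot operate independently fall away; the rest are enforced. The provisions still in force are Paragraph 4 and Paragraph 7. Paragraph 6 is among the inoperative provisions, so the answer is no.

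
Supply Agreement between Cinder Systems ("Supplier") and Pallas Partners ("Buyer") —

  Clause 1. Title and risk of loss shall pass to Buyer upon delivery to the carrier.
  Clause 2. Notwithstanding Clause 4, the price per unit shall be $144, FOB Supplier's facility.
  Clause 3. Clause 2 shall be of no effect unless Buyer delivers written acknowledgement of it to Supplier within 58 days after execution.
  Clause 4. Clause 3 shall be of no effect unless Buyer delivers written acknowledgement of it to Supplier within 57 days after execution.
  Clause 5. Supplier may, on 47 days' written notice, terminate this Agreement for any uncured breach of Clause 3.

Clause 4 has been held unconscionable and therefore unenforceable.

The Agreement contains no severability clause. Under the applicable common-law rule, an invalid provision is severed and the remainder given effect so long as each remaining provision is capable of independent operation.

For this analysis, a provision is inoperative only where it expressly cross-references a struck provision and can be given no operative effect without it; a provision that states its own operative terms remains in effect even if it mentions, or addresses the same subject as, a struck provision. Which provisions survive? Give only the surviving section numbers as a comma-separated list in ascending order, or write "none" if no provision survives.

1, 2, 3, 5

Clause 4 is struck. Clause 2 mentions Clause 4 but its own obligation stands independently of Clause 4, so Clause 2 is not affected. Nothing else in the Agreement is defined by reference to Clause 4. With no severability clause, the stated default rule severs what cannot stand and enforces each remaining provision that can operate on its own. Clause 1, Clause 2, Clause 3, and Clause 5 remain in effect.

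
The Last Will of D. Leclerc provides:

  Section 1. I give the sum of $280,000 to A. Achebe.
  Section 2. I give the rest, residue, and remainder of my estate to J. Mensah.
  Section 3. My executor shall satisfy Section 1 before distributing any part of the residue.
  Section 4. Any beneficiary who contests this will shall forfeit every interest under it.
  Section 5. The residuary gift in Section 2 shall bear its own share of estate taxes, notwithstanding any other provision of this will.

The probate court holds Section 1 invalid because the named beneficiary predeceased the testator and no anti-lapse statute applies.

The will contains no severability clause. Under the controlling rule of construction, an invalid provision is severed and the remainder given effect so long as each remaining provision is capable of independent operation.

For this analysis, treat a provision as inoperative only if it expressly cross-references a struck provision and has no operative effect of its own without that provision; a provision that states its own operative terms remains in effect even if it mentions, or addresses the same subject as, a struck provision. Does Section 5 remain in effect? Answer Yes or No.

Yes

Section 1 is struck. Section 3 operates only by reference to Section 1, so it falls with Section 1. Under the stated default rule, only provisions that cannot operate independently fall away; the rest are enforced. The provisions still in force are Section 2, Section 4, and Section 5. Section 5 is among the surviving provisions, so the answer is yes.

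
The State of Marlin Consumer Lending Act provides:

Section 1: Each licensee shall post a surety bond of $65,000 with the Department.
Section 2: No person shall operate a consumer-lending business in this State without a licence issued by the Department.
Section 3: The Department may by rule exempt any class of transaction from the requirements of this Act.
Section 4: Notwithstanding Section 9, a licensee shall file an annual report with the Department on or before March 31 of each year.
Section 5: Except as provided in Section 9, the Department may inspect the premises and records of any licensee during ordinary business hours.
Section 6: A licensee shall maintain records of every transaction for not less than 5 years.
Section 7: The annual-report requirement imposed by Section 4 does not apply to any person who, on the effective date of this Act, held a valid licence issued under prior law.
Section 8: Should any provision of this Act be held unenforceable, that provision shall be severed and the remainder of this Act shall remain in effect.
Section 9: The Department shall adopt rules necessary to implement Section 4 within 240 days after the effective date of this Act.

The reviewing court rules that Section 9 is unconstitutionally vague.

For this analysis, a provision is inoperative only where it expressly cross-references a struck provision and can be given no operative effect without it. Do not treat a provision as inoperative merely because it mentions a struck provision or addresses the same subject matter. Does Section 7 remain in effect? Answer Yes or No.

Yes

Section 9 is struck. Although Section 5 refers to Section 9, its operative terms do not depend on Section 9, so it remains in effect. Although Section 4 refers to Section 9, its operative terms do not depend on Section 9, so it remains in effect. Nothing else in the Act is defined by reference to Section 9. Section 8 is a severability clause and preserves every provision that can still be given independent effect. That leaves Section 1, Section 2, Section 3, Section 4, Section 5, Section 6, Section 7, and Section 8 in effect. Section 7 is among the surviving provisions, so the answer is yes.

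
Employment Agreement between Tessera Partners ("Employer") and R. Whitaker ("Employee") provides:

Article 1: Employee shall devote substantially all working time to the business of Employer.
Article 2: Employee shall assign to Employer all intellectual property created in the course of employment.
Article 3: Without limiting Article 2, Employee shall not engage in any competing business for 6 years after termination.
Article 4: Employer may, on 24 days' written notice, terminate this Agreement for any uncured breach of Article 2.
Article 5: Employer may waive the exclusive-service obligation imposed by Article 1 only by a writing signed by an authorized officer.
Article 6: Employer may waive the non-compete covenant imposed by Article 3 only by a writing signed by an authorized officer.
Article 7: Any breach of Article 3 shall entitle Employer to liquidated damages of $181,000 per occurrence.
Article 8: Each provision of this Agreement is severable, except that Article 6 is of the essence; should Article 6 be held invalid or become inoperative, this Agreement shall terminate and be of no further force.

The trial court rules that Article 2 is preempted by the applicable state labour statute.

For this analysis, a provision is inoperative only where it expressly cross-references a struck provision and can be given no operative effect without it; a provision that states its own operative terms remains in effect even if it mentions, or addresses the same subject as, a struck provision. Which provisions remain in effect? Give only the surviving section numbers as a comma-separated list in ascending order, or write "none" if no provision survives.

Article 2 is struck. The only function of Article 4 is the termination right for breach of Article 2, so it cannot stand once Article 2 is removed. Article 3 mentions Article 2 but its own obligation stands independently of Article 2, so Article 3 is not affected. Article 8 makes Article 6 an essential term, but Article 6 is unaffected, so the severability proviso in Article 8 preserves the remaining provisions. The provisions still in force are Article 1, Article 3, Article 5, Article 6, Article 7, and Article 8.

1, 3, 5, 6, 7, 8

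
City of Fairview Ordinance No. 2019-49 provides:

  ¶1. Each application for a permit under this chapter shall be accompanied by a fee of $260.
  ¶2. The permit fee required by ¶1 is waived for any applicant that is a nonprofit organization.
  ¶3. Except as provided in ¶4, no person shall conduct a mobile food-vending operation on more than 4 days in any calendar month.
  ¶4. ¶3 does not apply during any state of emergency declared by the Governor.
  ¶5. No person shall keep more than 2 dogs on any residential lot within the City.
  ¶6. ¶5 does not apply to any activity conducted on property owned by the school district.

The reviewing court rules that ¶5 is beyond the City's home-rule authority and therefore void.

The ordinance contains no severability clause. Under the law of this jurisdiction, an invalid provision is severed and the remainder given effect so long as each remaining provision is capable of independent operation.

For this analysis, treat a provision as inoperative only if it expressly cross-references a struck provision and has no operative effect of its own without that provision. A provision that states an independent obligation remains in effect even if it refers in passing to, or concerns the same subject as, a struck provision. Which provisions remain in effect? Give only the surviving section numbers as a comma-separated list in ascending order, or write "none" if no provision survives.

1, 2, 3, 4

¶5 is struck. The only function of ¶6 is the public-property exemption from ¶5, so it cannot stand once ¶5 is removed. Under the stated default rule, only provisions that cannot operate independently fall away; the rest are enforced. That leaves ¶1, ¶2, ¶3, and ¶4 in effect.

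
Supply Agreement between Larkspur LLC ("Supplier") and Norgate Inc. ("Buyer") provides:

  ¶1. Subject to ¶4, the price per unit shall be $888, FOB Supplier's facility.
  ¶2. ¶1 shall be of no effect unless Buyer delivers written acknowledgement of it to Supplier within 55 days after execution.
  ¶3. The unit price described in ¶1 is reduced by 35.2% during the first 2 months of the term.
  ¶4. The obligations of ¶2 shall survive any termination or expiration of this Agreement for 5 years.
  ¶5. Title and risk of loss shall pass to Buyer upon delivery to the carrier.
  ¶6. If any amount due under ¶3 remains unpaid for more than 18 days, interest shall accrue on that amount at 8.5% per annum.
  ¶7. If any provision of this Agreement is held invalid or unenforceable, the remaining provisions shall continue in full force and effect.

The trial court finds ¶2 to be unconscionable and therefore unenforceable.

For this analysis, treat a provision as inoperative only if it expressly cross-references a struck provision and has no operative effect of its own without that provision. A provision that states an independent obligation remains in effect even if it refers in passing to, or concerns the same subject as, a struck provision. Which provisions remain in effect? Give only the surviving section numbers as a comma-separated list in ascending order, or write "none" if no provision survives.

1, 3, 5, 6, 7

¶2 is struck. ¶4 operates only by reference to ¶2, so it falls with ¶2. Although ¶1 refers to ¶4, its operative terms do not depend on ¶4, so it remains in effect. ¶7 is a severability clause and preserves every provision that can still be given independent effect. That leaves ¶1, ¶3, ¶5, ¶6, and ¶7 in effect.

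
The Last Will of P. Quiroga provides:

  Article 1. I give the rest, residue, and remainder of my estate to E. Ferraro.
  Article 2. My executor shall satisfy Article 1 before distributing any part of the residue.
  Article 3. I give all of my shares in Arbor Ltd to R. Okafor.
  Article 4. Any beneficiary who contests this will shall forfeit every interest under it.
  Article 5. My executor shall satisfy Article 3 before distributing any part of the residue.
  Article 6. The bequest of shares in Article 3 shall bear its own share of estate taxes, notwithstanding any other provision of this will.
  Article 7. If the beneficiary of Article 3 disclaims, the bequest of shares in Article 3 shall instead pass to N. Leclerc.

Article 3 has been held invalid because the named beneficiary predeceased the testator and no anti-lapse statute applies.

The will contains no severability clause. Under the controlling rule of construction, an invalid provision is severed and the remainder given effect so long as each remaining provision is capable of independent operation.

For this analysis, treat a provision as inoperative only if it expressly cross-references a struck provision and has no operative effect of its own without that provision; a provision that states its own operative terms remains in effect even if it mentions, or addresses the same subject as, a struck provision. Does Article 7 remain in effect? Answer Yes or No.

Article 3 is struck. The only function of Article 5 is the priority direction for Article 3, so it cannot stand once Article 3 is removed. Article 6 operates only by reference to Article 3, so it falls with Article 3. Article 7 merely fixes the alternative disposition for Article 3; with Article 3 gone it has nothing to operate on and falls away. Under the stated default rule, only provisions that cannot operate independently fall away; the rest are enforced. The provisions still in force are Article 1, Article 2, and Article 4. Article 7 is among the inoperative provisions, so the answer is no.

No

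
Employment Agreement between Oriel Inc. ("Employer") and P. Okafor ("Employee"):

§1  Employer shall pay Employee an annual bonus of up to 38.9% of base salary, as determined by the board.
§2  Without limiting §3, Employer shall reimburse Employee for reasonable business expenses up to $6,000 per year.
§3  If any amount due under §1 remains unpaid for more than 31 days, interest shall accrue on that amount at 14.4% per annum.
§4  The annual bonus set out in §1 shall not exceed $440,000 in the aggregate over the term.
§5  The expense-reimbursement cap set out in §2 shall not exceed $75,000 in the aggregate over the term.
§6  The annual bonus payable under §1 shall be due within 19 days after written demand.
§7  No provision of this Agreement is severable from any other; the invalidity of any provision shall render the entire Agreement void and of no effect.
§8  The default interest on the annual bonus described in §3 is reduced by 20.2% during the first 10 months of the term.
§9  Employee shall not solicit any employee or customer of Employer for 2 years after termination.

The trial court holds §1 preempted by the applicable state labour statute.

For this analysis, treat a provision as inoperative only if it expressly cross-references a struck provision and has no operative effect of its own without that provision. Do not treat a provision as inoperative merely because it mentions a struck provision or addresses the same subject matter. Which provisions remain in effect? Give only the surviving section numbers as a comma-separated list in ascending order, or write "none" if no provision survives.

none

§1 is struck. §3 has no operative effect of its own apart from §1 and is therefore inoperative. §4 operates only by reference to §1, so it falls with §1. §6 does nothing except set the payment deadline for the annual bonus by reference to §1; with §1 gone it has no independent effect and is inoperative. §8 has no operative effect of its own apart from §3 and is therefore inoperative. §7 provides that the Agreement is not severable, so the invalidity of any one provision voids the entire Agreement. No provision of the Agreement survives.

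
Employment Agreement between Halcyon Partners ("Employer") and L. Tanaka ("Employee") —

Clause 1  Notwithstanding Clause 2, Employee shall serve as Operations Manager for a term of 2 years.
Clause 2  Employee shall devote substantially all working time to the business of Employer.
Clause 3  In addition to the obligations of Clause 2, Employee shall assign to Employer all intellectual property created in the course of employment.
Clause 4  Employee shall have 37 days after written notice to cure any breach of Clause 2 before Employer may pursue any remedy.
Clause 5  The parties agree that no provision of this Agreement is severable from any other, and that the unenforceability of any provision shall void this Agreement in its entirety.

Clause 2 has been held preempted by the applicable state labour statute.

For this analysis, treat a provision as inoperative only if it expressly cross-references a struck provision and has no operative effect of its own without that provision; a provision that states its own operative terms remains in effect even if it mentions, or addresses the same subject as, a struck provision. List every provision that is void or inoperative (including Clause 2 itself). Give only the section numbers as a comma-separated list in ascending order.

Clause 2 is struck. The only function of Clause 4 is the cure period for breach of Clause 2, so it cannot stand once Clause 2 is removed. Clause 5 provides that the Agreement is not severable, so the invalidity of any one provision voids the entire Agreement. No provision of the Agreement survives.

1, 2, 3, 4, 5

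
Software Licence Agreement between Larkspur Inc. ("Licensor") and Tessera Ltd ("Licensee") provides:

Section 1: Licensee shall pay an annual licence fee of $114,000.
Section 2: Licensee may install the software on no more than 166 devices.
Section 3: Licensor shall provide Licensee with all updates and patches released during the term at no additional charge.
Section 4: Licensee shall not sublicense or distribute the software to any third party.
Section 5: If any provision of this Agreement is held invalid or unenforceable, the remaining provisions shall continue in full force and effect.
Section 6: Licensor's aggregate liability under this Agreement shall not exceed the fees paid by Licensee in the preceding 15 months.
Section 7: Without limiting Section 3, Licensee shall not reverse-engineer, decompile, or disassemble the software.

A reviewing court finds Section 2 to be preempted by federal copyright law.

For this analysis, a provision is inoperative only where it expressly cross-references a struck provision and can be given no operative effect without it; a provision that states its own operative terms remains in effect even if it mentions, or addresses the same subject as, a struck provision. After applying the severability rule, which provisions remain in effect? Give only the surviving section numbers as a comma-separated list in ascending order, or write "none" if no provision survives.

1, 3, 4, 5, 6, 7

Section 2 is struck. Nothing else in the Agreement is defined by reference to Section 2. Section 5 is a severability clause and preserves every provision that can still be given independent effect. That leaves Section 1, Section 3, Section 4, Section 5, Section 6, and Section 7 in effect.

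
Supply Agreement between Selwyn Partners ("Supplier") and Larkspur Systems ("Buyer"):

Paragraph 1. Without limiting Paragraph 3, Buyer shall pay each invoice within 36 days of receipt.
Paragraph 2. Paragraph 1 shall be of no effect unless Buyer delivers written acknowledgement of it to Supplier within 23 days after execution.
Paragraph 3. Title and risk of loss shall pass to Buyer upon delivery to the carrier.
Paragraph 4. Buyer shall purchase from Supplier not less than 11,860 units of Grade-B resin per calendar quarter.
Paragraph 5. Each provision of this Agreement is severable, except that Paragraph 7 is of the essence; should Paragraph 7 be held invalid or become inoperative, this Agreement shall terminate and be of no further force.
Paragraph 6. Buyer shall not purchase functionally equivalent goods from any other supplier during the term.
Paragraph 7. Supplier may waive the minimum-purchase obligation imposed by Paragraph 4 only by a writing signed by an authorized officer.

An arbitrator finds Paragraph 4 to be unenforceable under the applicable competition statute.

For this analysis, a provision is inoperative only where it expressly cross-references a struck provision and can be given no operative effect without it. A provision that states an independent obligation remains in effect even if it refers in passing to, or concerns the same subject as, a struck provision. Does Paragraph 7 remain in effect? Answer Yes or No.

No

Paragraph 4 is struck. Paragraph 7 has no operative effect of its own apart from Paragraph 4 and is therefore inoperative. Paragraph 5 makes Paragraph 7 an essential term, and Paragraph 7 has been rendered inoperative by the cascade; under Paragraph 5, the entire Agreement is therefore void. No provision of the Agreement survives. Paragraph 7 is among the inoperative provisions, so the answer is no.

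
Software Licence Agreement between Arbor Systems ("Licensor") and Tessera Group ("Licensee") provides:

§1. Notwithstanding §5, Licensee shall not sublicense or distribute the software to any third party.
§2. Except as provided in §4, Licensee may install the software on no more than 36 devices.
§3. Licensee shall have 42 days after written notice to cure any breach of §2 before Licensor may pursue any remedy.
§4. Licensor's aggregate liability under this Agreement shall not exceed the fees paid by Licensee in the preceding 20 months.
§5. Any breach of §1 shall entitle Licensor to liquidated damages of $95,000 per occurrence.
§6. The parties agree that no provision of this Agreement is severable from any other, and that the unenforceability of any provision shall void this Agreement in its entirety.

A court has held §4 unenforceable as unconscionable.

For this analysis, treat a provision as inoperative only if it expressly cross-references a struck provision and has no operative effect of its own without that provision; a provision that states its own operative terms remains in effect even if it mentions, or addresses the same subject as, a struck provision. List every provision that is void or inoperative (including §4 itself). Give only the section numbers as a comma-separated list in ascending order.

§4 is struck. No other provision's operative terms depend on §4. §6 provides that the Agreement is not severable, so the invalidity of any one provision voids the entire Agreement. No provision of the Agreement survives.

1, 2, 3, 4, 5, 6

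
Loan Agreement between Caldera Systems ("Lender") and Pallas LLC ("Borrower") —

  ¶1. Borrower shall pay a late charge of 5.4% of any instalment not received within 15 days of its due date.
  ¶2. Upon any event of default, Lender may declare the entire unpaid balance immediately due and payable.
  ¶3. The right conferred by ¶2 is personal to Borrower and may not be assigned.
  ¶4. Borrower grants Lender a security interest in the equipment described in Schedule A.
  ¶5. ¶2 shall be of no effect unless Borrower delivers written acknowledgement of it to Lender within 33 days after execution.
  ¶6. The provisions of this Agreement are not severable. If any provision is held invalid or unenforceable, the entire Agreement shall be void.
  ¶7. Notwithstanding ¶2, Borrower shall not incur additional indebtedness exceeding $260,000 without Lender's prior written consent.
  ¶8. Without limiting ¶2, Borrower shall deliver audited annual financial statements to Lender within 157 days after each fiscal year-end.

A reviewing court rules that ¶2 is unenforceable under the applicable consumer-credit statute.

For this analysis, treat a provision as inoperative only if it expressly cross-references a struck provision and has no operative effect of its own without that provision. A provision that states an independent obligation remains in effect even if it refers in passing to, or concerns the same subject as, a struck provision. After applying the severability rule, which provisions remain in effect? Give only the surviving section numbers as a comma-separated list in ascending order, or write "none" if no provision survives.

none

¶2 is struck. ¶3 has no operative effect of its own apart from ¶2 and is therefore inoperative. ¶5 merely fixes the acknowledgement condition for ¶2; with ¶2 gone it has nothing to operate on and falls away. ¶6 provides that the Agreement is not severable, so the invalidity of any one provision voids the entire Agreement. No provision of the Agreement survives.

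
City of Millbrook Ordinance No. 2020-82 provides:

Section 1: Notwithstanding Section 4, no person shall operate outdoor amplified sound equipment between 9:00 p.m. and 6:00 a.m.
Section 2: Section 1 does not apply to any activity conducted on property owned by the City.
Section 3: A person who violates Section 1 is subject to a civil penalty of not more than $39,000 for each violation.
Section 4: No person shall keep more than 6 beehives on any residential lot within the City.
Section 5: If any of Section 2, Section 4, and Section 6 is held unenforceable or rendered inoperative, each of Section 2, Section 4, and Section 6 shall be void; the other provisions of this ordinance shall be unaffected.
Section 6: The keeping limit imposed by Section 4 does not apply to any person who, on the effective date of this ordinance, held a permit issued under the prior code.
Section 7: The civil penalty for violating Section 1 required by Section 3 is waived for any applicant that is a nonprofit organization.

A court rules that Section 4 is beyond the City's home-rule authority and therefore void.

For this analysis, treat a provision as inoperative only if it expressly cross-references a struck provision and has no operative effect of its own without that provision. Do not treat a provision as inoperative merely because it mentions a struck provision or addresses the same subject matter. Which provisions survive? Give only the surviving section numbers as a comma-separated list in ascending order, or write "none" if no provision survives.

1, 3, 5, 7

Section 4 is struck. Section 6 has no operative effect of its own apart from Section 4 and is therefore inoperative. Although Section 1 refers to Section 4, its operative terms do not depend on Section 4, so it remains in effect. Section 5 declares Section 2, Section 4, and Section 6 mutually dependent; since one of them has fallen, all of them are of no effect. That brings down Section 2 as well. The remainder continues in force under Section 5. That leaves Section 1, Section 3, Section 5, and Section 7 in effect.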